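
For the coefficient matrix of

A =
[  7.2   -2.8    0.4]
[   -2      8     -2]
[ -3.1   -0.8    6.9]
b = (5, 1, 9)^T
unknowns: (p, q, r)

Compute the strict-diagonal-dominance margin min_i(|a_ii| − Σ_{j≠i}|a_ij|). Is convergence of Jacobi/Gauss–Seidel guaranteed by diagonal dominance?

row 1: |7.2| − (2.8+0.4) = 4
row 2: |8| − (2+2) = 4
row 3: |6.9| − (3.1+0.8) = 3
minimum over rows = 3 → strictly diagonally dominant (convergence guaranteed)

3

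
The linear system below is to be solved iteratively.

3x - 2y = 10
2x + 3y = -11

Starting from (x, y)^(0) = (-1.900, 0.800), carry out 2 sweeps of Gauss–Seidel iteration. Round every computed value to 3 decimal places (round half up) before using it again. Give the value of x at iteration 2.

Iteration 1:
  x = (10 - (-2)·0.800) / (3) = 3.867
  y = (-11 - (2)·3.867) / (3) = -6.245
Iteration 2:
  x = (10 - (-2)·-6.245) / (3) = -0.830
  y = (-11 - (2)·-0.830) / (3) = -3.113

-0.830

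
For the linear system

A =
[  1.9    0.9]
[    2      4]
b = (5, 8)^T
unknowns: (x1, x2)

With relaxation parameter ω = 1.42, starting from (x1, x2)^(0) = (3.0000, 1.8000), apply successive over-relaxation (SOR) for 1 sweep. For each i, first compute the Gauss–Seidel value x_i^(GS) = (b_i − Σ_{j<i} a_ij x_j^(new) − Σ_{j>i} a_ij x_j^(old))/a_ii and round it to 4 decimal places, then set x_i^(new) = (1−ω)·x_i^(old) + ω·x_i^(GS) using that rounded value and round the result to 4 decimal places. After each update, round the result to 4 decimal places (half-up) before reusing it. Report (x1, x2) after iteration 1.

Iteration 1:
  x1: GS value = (5 - (0.9)·1.8000) / (1.9) = 1.7789;  x1 ← (1−ω)·3.0000 + ω·1.7789 = 1.2660
  x2: GS value = (8 - (2)·1.2660) / (4) = 1.3670;  x2 ← (1−ω)·1.8000 + ω·1.3670 = 1.1851

(1.2660, 1.1851)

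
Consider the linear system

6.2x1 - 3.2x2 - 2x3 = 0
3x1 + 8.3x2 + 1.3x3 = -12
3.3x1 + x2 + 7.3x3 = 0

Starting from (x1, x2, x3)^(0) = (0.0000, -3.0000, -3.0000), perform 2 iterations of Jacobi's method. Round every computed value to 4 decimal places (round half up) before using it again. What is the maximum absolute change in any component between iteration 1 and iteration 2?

2.1450

Iteration 1:
  x1 = (0 - (-3.2)·-3.0000 - (-2)·-3.0000) / (6.2) = -2.5161
  x2 = (-12 - (3)·0.0000 - (1.3)·-3.0000) / (8.3) = -0.9759
  x3 = (0 - (3.3)·0.0000 - (1)·-3.0000) / (7.3) = 0.4110
Iteration 2:
  x1 = (0 - (-3.2)·-0.9759 - (-2)·0.4110) / (6.2) = -0.3711
  x2 = (-12 - (3)·-2.5161 - (1.3)·0.4110) / (8.3) = -0.6007
  x3 = (0 - (3.3)·-2.5161 - (1)·-0.9759) / (7.3) = 1.2711
Change: (2.1450, 0.3752, 0.8601) → max |·| = 2.1450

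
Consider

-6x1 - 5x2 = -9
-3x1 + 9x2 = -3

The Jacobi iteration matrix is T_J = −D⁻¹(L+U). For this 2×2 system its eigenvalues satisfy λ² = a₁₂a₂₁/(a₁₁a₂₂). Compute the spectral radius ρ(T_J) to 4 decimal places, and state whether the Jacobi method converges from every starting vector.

0.5270

a₁₂a₂₁/(a₁₁a₂₂) = (-5)·(-3) / ((-6)·(9)) = -0.277778
ρ = √|-0.277778| = √0.277778 = 0.5270
ρ < 1, so Jacobi converges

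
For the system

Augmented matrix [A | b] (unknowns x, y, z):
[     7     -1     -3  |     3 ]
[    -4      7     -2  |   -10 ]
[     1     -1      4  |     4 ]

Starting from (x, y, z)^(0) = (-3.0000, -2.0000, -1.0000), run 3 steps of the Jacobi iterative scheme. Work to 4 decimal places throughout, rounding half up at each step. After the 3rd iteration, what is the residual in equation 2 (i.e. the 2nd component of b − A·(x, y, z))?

Iteration 1:
  x = (3 - (-1)·-2.0000 - (-3)·-1.0000) / (7) = -0.2857
  y = (-10 - (-4)·-3.0000 - (-2)·-1.0000) / (7) = -3.4286
  z = (4 - (1)·-3.0000 - (-1)·-2.0000) / (4) = 1.2500
Iteration 2:
  x = (3 - (-1)·-3.4286 - (-3)·1.2500) / (7) = 0.4745
  y = (-10 - (-4)·-0.2857 - (-2)·1.2500) / (7) = -1.2347
  z = (4 - (1)·-0.2857 - (-1)·-3.4286) / (4) = 0.2143
Iteration 3:
  x = (3 - (-1)·-1.2347 - (-3)·0.2143) / (7) = 0.3440
  y = (-10 - (-4)·0.4745 - (-2)·0.2143) / (7) = -1.0962
  z = (4 - (1)·0.4745 - (-1)·-1.2347) / (4) = 0.5727
Residual b − A·x = (1.2139, 0.1948, 0.2690)

0.1948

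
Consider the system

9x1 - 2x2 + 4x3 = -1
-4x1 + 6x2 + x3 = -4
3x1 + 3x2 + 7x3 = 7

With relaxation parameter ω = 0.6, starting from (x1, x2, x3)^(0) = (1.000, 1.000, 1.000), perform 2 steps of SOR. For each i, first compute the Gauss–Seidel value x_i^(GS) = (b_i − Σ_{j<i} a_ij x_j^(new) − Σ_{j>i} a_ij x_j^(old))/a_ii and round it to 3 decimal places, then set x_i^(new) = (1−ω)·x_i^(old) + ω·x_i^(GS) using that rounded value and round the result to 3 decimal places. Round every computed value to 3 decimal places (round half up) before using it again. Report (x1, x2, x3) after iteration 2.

Iteration 1:
  x1: GS value = (-1 - (-2)·1.000 - (4)·1.000) / (9) = -0.333;  x1 ← (1−ω)·1.000 + ω·-0.333 = 0.200
  x2: GS value = (-4 - (-4)·0.200 - (1)·1.000) / (6) = -0.700;  x2 ← (1−ω)·1.000 + ω·-0.700 = -0.020
  x3: GS value = (7 - (3)·0.200 - (3)·-0.020) / (7) = 0.923;  x3 ← (1−ω)·1.000 + ω·0.923 = 0.954
Iteration 2:
  x1: GS value = (-1 - (-2)·-0.020 - (4)·0.954) / (9) = -0.540;  x1 ← (1−ω)·0.200 + ω·-0.540 = -0.244
  x2: GS value = (-4 - (-4)·-0.244 - (1)·0.954) / (6) = -0.988;  x2 ← (1−ω)·-0.020 + ω·-0.988 = -0.601
  x3: GS value = (7 - (3)·-0.244 - (3)·-0.601) / (7) = 1.362;  x3 ← (1−ω)·0.954 + ω·1.362 = 1.199

(-0.244, -0.601, 1.199)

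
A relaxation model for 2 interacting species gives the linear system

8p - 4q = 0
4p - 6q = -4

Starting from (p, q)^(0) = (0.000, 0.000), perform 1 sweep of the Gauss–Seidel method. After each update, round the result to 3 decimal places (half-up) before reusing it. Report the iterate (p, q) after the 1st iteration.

(0.000, 0.667)

Iteration 1:
  p = (0 - (-4)·0.000) / (8) = 0.000
  q = (-4 - (4)·0.000) / (-6) = 0.667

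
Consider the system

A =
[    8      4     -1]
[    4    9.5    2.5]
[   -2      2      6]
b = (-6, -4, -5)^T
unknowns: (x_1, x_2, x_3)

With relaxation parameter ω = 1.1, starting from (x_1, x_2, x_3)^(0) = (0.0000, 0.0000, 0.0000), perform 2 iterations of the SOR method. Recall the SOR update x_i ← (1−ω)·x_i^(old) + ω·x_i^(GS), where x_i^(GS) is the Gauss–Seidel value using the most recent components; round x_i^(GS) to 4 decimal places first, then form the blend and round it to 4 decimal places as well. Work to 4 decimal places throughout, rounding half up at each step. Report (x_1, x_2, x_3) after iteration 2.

Iteration 1:
  x_1: GS value = (-6 - (4)·0.0000 - (-1)·0.0000) / (8) = -0.7500;  x_1 ← (1−ω)·0.0000 + ω·-0.7500 = -0.8250
  x_2: GS value = (-4 - (4)·-0.8250 - (2.5)·0.0000) / (9.5) = -0.0737;  x_2 ← (1−ω)·0.0000 + ω·-0.0737 = -0.0811
  x_3: GS value = (-5 - (-2)·-0.8250 - (2)·-0.0811) / (6) = -1.0813;  x_3 ← (1−ω)·0.0000 + ω·-1.0813 = -1.1894
Iteration 2:
  x_1: GS value = (-6 - (4)·-0.0811 - (-1)·-1.1894) / (8) = -0.8581;  x_1 ← (1−ω)·-0.8250 + ω·-0.8581 = -0.8614
  x_2: GS value = (-4 - (4)·-0.8614 - (2.5)·-1.1894) / (9.5) = 0.2546;  x_2 ← (1−ω)·-0.0811 + ω·0.2546 = 0.2882
  x_3: GS value = (-5 - (-2)·-0.8614 - (2)·0.2882) / (6) = -1.2165;  x_3 ← (1−ω)·-1.1894 + ω·-1.2165 = -1.2192

(-0.8614, 0.2882, -1.2192)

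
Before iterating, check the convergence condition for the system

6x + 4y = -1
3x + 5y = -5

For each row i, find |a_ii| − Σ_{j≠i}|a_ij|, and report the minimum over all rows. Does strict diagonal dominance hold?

row 1: |6| − (4) = 2
row 2: |5| − (3) = 2
minimum over rows = 2 → strictly diagonally dominant (convergence guaranteed)

2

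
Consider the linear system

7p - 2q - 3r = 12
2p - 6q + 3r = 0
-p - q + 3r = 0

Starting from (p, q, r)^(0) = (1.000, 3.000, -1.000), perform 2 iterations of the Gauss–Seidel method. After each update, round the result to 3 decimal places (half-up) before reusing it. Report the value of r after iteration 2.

1.070

Iteration 1:
  p = (12 - (-2)·3.000 - (-3)·-1.000) / (7) = 2.143
  q = (0 - (2)·2.143 - (3)·-1.000) / (-6) = 0.214
  r = (0 - (-1)·2.143 - (-1)·0.214) / (3) = 0.786
Iteration 2:
  p = (12 - (-2)·0.214 - (-3)·0.786) / (7) = 2.112
  q = (0 - (2)·2.112 - (3)·0.786) / (-6) = 1.097
  r = (0 - (-1)·2.112 - (-1)·1.097) / (3) = 1.070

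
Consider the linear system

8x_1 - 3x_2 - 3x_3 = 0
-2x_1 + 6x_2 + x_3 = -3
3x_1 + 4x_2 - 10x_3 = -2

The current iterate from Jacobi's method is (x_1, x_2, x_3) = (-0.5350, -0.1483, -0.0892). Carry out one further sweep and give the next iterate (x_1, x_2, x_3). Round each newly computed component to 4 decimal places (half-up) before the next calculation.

One sweep:
  x_1 = (0 - (-3)·-0.1483 - (-3)·-0.0892) / (8) = -0.0891
  x_2 = (-3 - (-2)·-0.5350 - (1)·-0.0892) / (6) = -0.6635
  x_3 = (-2 - (3)·-0.5350 - (4)·-0.1483) / (-10) = -0.0198

(-0.0891, -0.6635, -0.0198)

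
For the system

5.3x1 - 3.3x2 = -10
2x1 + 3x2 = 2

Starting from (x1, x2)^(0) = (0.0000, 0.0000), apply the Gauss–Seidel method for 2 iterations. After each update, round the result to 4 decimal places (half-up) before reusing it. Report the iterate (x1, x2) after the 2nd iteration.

Iteration 1:
  x1 = (-10 - (-3.3)·0.0000) / (5.3) = -1.8868
  x2 = (2 - (2)·-1.8868) / (3) = 1.9245
Iteration 2:
  x1 = (-10 - (-3.3)·1.9245) / (5.3) = -0.6885
  x2 = (2 - (2)·-0.6885) / (3) = 1.1257

(-0.6885, 1.1257)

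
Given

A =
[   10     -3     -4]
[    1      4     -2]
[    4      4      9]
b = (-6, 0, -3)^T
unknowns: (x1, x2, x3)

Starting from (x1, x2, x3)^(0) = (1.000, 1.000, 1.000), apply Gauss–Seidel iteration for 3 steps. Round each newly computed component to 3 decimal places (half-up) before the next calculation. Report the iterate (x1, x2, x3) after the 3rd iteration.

Iteration 1:
  x1 = (-6 - (-3)·1.000 - (-4)·1.000) / (10) = 0.100
  x2 = (0 - (1)·0.100 - (-2)·1.000) / (4) = 0.475
  x3 = (-3 - (4)·0.100 - (4)·0.475) / (9) = -0.589
Iteration 2:
  x1 = (-6 - (-3)·0.475 - (-4)·-0.589) / (10) = -0.693
  x2 = (0 - (1)·-0.693 - (-2)·-0.589) / (4) = -0.121
  x3 = (-3 - (4)·-0.693 - (4)·-0.121) / (9) = 0.028
Iteration 3:
  x1 = (-6 - (-3)·-0.121 - (-4)·0.028) / (10) = -0.625
  x2 = (0 - (1)·-0.625 - (-2)·0.028) / (4) = 0.170
  x3 = (-3 - (4)·-0.625 - (4)·0.170) / (9) = -0.131

(-0.625, 0.170, -0.131)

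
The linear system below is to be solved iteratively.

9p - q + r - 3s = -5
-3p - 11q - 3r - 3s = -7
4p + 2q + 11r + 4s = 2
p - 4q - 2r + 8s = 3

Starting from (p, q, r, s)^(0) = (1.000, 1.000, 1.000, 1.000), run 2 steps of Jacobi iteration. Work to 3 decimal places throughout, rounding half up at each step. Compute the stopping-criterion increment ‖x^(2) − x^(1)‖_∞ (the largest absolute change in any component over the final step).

0.870

Iteration 1:
  p = (-5 - (-1)·1.000 - (1)·1.000 - (-3)·1.000) / (9) = -0.222
  q = (-7 - (-3)·1.000 - (-3)·1.000 - (-3)·1.000) / (-11) = -0.182
  r = (2 - (4)·1.000 - (2)·1.000 - (4)·1.000) / (11) = -0.727
  s = (3 - (1)·1.000 - (-4)·1.000 - (-2)·1.000) / (8) = 1.000
Iteration 2:
  p = (-5 - (-1)·-0.182 - (1)·-0.727 - (-3)·1.000) / (9) = -0.162
  q = (-7 - (-3)·-0.222 - (-3)·-0.727 - (-3)·1.000) / (-11) = 0.622
  r = (2 - (4)·-0.222 - (2)·-0.182 - (4)·1.000) / (11) = -0.068
  s = (3 - (1)·-0.222 - (-4)·-0.182 - (-2)·-0.727) / (8) = 0.130
Change: (0.060, 0.804, 0.659, -0.870) → max |·| = 0.870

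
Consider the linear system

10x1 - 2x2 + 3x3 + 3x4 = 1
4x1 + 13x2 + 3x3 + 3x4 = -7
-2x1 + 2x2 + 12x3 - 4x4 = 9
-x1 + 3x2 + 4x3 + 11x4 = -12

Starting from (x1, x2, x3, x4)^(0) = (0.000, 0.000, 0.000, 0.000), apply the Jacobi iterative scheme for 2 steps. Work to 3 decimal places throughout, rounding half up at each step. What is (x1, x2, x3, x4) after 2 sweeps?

(0.095, -0.491, 0.493, -1.208)

Iteration 1:
  x1 = (1 - (-2)·0.000 - (3)·0.000 - (3)·0.000) / (10) = 0.100
  x2 = (-7 - (4)·0.000 - (3)·0.000 - (3)·0.000) / (13) = -0.538
  x3 = (9 - (-2)·0.000 - (2)·0.000 - (-4)·0.000) / (12) = 0.750
  x4 = (-12 - (-1)·0.000 - (3)·0.000 - (4)·0.000) / (11) = -1.091
Iteration 2:
  x1 = (1 - (-2)·-0.538 - (3)·0.750 - (3)·-1.091) / (10) = 0.095
  x2 = (-7 - (4)·0.100 - (3)·0.750 - (3)·-1.091) / (13) = -0.491
  x3 = (9 - (-2)·0.100 - (2)·-0.538 - (-4)·-1.091) / (12) = 0.493
  x4 = (-12 - (-1)·0.100 - (3)·-0.538 - (4)·0.750) / (11) = -1.208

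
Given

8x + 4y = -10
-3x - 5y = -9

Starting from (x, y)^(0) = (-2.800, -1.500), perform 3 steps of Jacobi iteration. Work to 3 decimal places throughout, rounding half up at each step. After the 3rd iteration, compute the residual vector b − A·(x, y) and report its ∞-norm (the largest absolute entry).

Iteration 1:
  x = (-10 - (4)·-1.500) / (8) = -0.500
  y = (-9 - (-3)·-2.800) / (-5) = 3.480
Iteration 2:
  x = (-10 - (4)·3.480) / (8) = -2.990
  y = (-9 - (-3)·-0.500) / (-5) = 2.100
Iteration 3:
  x = (-10 - (4)·2.100) / (8) = -2.300
  y = (-9 - (-3)·-2.990) / (-5) = 3.594
Residual b − A·x = (-5.976, 2.070); ∞-norm = 5.976

5.976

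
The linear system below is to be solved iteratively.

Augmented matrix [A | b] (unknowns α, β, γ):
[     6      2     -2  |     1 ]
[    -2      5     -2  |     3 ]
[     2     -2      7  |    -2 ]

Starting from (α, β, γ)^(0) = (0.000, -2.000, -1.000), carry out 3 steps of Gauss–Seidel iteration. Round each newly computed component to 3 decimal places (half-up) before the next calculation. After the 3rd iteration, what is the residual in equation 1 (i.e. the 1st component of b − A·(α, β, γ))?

Iteration 1:
  α = (1 - (2)·-2.000 - (-2)·-1.000) / (6) = 0.500
  β = (3 - (-2)·0.500 - (-2)·-1.000) / (5) = 0.400
  γ = (-2 - (2)·0.500 - (-2)·0.400) / (7) = -0.314
Iteration 2:
  α = (1 - (2)·0.400 - (-2)·-0.314) / (6) = -0.071
  β = (3 - (-2)·-0.071 - (-2)·-0.314) / (5) = 0.446
  γ = (-2 - (2)·-0.071 - (-2)·0.446) / (7) = -0.138
Iteration 3:
  α = (1 - (2)·0.446 - (-2)·-0.138) / (6) = -0.028
  β = (3 - (-2)·-0.028 - (-2)·-0.138) / (5) = 0.534
  γ = (-2 - (2)·-0.028 - (-2)·0.534) / (7) = -0.125
Residual b − A·x = (-0.150, 0.024, -0.001)

-0.150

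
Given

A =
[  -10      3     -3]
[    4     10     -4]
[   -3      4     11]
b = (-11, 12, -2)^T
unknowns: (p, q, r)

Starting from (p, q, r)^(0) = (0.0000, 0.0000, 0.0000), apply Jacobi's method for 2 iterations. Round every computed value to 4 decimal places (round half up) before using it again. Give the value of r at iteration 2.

-0.3182

Iteration 1:
  p = (-11 - (3)·0.0000 - (-3)·0.0000) / (-10) = 1.1000
  q = (12 - (4)·0.0000 - (-4)·0.0000) / (10) = 1.2000
  r = (-2 - (-3)·0.0000 - (4)·0.0000) / (11) = -0.1818
Iteration 2:
  p = (-11 - (3)·1.2000 - (-3)·-0.1818) / (-10) = 1.5145
  q = (12 - (4)·1.1000 - (-4)·-0.1818) / (10) = 0.6873
  r = (-2 - (-3)·1.1000 - (4)·1.2000) / (11) = -0.3182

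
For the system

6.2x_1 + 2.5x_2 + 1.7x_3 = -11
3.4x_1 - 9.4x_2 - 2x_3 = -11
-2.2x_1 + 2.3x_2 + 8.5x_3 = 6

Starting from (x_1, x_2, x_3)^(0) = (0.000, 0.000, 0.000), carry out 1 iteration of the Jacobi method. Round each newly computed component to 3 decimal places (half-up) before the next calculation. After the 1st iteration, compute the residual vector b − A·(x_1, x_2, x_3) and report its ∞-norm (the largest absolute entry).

Iteration 1:
  x_1 = (-11 - (2.5)·0.000 - (1.7)·0.000) / (6.2) = -1.774
  x_2 = (-11 - (3.4)·0.000 - (-2)·0.000) / (-9.4) = 1.170
  x_3 = (6 - (-2.2)·0.000 - (2.3)·0.000) / (8.5) = 0.706
Residual b − A·x = (-4.126, 7.442, -6.595); ∞-norm = 7.442

7.442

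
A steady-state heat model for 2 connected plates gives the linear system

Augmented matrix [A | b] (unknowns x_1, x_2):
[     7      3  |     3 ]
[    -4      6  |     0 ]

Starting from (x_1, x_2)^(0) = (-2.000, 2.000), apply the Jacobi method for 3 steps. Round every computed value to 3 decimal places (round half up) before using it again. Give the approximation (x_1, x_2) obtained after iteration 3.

Iteration 1:
  x_1 = (3 - (3)·2.000) / (7) = -0.429
  x_2 = (0 - (-4)·-2.000) / (6) = -1.333
Iteration 2:
  x_1 = (3 - (3)·-1.333) / (7) = 1.000
  x_2 = (0 - (-4)·-0.429) / (6) = -0.286
Iteration 3:
  x_1 = (3 - (3)·-0.286) / (7) = 0.551
  x_2 = (0 - (-4)·1.000) / (6) = 0.667

(0.551, 0.667)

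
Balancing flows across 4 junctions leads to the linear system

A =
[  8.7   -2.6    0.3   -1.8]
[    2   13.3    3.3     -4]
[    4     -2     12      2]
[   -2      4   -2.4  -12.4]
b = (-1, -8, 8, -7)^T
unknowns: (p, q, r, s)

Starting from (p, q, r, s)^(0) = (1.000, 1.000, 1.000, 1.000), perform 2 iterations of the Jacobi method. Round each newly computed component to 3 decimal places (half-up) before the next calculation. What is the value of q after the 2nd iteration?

-0.578

Iteration 1:
  p = (-1 - (-2.6)·1.000 - (0.3)·1.000 - (-1.8)·1.000) / (8.7) = 0.356
  q = (-8 - (2)·1.000 - (3.3)·1.000 - (-4)·1.000) / (13.3) = -0.699
  r = (8 - (4)·1.000 - (-2)·1.000 - (2)·1.000) / (12) = 0.333
  s = (-7 - (-2)·1.000 - (4)·1.000 - (-2.4)·1.000) / (-12.4) = 0.532
Iteration 2:
  p = (-1 - (-2.6)·-0.699 - (0.3)·0.333 - (-1.8)·0.532) / (8.7) = -0.225
  q = (-8 - (2)·0.356 - (3.3)·0.333 - (-4)·0.532) / (13.3) = -0.578
  r = (8 - (4)·0.356 - (-2)·-0.699 - (2)·0.532) / (12) = 0.343
  s = (-7 - (-2)·0.356 - (4)·-0.699 - (-2.4)·0.333) / (-12.4) = 0.217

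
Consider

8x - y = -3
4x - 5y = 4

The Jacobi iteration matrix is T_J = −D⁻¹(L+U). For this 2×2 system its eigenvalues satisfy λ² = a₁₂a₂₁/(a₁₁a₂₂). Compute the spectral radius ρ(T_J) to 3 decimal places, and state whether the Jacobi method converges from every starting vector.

0.316

a₁₂a₂₁/(a₁₁a₂₂) = (-1)·(4) / ((8)·(-5)) = 0.100000
ρ = √|0.100000| = √0.100000 = 0.316
ρ < 1, so Jacobi converges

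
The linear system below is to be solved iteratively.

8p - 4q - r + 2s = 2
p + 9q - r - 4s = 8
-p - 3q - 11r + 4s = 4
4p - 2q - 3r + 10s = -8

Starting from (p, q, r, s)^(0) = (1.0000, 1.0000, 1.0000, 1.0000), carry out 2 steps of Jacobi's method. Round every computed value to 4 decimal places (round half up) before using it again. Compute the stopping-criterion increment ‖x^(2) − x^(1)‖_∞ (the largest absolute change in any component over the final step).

0.8654

Iteration 1:
  p = (2 - (-4)·1.0000 - (-1)·1.0000 - (2)·1.0000) / (8) = 0.6250
  q = (8 - (1)·1.0000 - (-1)·1.0000 - (-4)·1.0000) / (9) = 1.3333
  r = (4 - (-1)·1.0000 - (-3)·1.0000 - (4)·1.0000) / (-11) = -0.3636
  s = (-8 - (4)·1.0000 - (-2)·1.0000 - (-3)·1.0000) / (10) = -0.7000
Iteration 2:
  p = (2 - (-4)·1.3333 - (-1)·-0.3636 - (2)·-0.7000) / (8) = 1.0462
  q = (8 - (1)·0.6250 - (-1)·-0.3636 - (-4)·-0.7000) / (9) = 0.4679
  r = (4 - (-1)·0.6250 - (-3)·1.3333 - (4)·-0.7000) / (-11) = -1.0386
  s = (-8 - (4)·0.6250 - (-2)·1.3333 - (-3)·-0.3636) / (10) = -0.8924
Change: (0.4212, -0.8654, -0.6750, -0.1924) → max |·| = 0.8654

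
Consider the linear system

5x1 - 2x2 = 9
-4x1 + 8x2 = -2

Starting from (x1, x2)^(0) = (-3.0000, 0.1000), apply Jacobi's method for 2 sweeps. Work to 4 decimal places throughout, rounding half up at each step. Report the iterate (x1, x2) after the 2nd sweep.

Iteration 1:
  x1 = (9 - (-2)·0.1000) / (5) = 1.8400
  x2 = (-2 - (-4)·-3.0000) / (8) = -1.7500
Iteration 2:
  x1 = (9 - (-2)·-1.7500) / (5) = 1.1000
  x2 = (-2 - (-4)·1.8400) / (8) = 0.6700

(1.1000, 0.6700)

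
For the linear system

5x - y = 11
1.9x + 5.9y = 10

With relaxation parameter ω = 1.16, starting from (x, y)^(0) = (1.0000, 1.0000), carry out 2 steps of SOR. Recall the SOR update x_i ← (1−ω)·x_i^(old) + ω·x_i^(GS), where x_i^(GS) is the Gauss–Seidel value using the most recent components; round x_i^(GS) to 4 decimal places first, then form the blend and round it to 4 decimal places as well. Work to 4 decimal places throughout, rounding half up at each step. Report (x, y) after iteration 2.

Iteration 1:
  x: GS value = (11 - (-1)·1.0000) / (5) = 2.4000;  x ← (1−ω)·1.0000 + ω·2.4000 = 2.6240
  y: GS value = (10 - (1.9)·2.6240) / (5.9) = 0.8499;  y ← (1−ω)·1.0000 + ω·0.8499 = 0.8259
Iteration 2:
  x: GS value = (11 - (-1)·0.8259) / (5) = 2.3652;  x ← (1−ω)·2.6240 + ω·2.3652 = 2.3238
  y: GS value = (10 - (1.9)·2.3238) / (5.9) = 0.9466;  y ← (1−ω)·0.8259 + ω·0.9466 = 0.9659

(2.3238, 0.9659)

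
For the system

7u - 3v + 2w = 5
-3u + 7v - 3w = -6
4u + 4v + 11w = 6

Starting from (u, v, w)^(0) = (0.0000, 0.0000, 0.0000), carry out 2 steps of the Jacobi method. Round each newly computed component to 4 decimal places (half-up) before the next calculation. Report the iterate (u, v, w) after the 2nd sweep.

(0.1911, -0.3172, 0.5974)

Iteration 1:
  u = (5 - (-3)·0.0000 - (2)·0.0000) / (7) = 0.7143
  v = (-6 - (-3)·0.0000 - (-3)·0.0000) / (7) = -0.8571
  w = (6 - (4)·0.0000 - (4)·0.0000) / (11) = 0.5455
Iteration 2:
  u = (5 - (-3)·-0.8571 - (2)·0.5455) / (7) = 0.1911
  v = (-6 - (-3)·0.7143 - (-3)·0.5455) / (7) = -0.3172
  w = (6 - (4)·0.7143 - (4)·-0.8571) / (11) = 0.5974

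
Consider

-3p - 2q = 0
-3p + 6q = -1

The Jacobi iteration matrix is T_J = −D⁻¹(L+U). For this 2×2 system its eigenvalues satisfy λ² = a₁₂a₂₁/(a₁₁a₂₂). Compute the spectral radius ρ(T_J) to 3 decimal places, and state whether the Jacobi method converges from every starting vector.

0.577

a₁₂a₂₁/(a₁₁a₂₂) = (-2)·(-3) / ((-3)·(6)) = -0.333333
ρ = √|-0.333333| = √0.333333 = 0.577
ρ < 1, so Jacobi converges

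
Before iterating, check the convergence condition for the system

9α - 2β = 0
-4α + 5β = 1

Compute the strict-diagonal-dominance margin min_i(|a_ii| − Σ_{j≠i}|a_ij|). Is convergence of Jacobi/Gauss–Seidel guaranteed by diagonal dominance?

1

row 1: |9| − (2) = 7
row 2: |5| − (4) = 1
minimum over rows = 1 → strictly diagonally dominant (convergence guaranteed)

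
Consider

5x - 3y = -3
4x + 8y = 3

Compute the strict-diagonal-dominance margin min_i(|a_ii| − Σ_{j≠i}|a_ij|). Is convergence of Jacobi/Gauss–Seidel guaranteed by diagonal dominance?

row 1: |5| − (3) = 2
row 2: |8| − (4) = 4
minimum over rows = 2 → strictly diagonally dominant (convergence guaranteed)

2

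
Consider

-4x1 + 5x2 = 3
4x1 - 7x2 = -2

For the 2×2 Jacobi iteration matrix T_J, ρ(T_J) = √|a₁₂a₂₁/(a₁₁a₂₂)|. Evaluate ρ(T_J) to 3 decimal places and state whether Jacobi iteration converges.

a₁₂a₂₁/(a₁₁a₂₂) = (5)·(4) / ((-4)·(-7)) = 0.714286
ρ = √|0.714286| = √0.714286 = 0.845
ρ < 1, so Jacobi converges

0.845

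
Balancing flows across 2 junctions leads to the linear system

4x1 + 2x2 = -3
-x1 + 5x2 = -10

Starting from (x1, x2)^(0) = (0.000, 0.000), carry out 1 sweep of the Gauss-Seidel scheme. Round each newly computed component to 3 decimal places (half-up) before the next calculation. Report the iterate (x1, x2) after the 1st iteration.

(-0.750, -2.150)

Iteration 1:
  x1 = (-3 - (2)·0.000) / (4) = -0.750
  x2 = (-10 - (-1)·-0.750) / (5) = -2.150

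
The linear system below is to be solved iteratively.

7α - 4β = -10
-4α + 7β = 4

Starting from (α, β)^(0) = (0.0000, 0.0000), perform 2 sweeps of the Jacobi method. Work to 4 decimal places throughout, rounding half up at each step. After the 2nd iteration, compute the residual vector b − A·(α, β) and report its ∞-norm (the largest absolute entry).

3.2649

Iteration 1:
  α = (-10 - (-4)·0.0000) / (7) = -1.4286
  β = (4 - (-4)·0.0000) / (7) = 0.5714
Iteration 2:
  α = (-10 - (-4)·0.5714) / (7) = -1.1021
  β = (4 - (-4)·-1.4286) / (7) = -0.2449
Residual b − A·x = (-3.2649, 1.3059); ∞-norm = 3.2649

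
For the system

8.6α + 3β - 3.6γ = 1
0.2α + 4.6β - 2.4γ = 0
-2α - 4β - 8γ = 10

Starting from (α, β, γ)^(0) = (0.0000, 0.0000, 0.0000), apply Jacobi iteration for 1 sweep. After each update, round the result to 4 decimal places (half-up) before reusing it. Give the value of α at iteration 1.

Iteration 1:
  α = (1 - (3)·0.0000 - (-3.6)·0.0000) / (8.6) = 0.1163
  β = (0 - (0.2)·0.0000 - (-2.4)·0.0000) / (4.6) = 0.0000
  γ = (10 - (-2)·0.0000 - (-4)·0.0000) / (-8) = -1.2500

0.1163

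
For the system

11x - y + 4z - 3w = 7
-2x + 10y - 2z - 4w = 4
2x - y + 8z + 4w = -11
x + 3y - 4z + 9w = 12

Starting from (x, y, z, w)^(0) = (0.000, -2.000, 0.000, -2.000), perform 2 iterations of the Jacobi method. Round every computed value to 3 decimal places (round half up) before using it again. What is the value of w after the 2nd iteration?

Iteration 1:
  x = (7 - (-1)·-2.000 - (4)·0.000 - (-3)·-2.000) / (11) = -0.091
  y = (4 - (-2)·0.000 - (-2)·0.000 - (-4)·-2.000) / (10) = -0.400
  z = (-11 - (2)·0.000 - (-1)·-2.000 - (4)·-2.000) / (8) = -0.625
  w = (12 - (1)·0.000 - (3)·-2.000 - (-4)·0.000) / (9) = 2.000
Iteration 2:
  x = (7 - (-1)·-0.400 - (4)·-0.625 - (-3)·2.000) / (11) = 1.373
  y = (4 - (-2)·-0.091 - (-2)·-0.625 - (-4)·2.000) / (10) = 1.057
  z = (-11 - (2)·-0.091 - (-1)·-0.400 - (4)·2.000) / (8) = -2.402
  w = (12 - (1)·-0.091 - (3)·-0.400 - (-4)·-0.625) / (9) = 1.199

1.199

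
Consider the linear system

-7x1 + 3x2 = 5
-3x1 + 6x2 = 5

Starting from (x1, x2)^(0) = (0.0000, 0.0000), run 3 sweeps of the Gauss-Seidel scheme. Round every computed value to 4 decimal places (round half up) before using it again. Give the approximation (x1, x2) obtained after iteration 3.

(-0.4665, 0.6001)

Iteration 1:
  x1 = (5 - (3)·0.0000) / (-7) = -0.7143
  x2 = (5 - (-3)·-0.7143) / (6) = 0.4762
Iteration 2:
  x1 = (5 - (3)·0.4762) / (-7) = -0.5102
  x2 = (5 - (-3)·-0.5102) / (6) = 0.5782
Iteration 3:
  x1 = (5 - (3)·0.5782) / (-7) = -0.4665
  x2 = (5 - (-3)·-0.4665) / (6) = 0.6001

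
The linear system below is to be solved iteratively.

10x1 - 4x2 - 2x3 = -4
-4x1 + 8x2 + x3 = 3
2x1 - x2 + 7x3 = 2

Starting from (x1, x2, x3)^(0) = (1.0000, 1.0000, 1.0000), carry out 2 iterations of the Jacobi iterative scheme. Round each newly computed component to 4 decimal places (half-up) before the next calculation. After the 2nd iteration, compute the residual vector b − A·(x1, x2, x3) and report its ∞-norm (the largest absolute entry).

1.2781

Iteration 1:
  x1 = (-4 - (-4)·1.0000 - (-2)·1.0000) / (10) = 0.2000
  x2 = (3 - (-4)·1.0000 - (1)·1.0000) / (8) = 0.7500
  x3 = (2 - (2)·1.0000 - (-1)·1.0000) / (7) = 0.1429
Iteration 2:
  x1 = (-4 - (-4)·0.7500 - (-2)·0.1429) / (10) = -0.0714
  x2 = (3 - (-4)·0.2000 - (1)·0.1429) / (8) = 0.4571
  x3 = (2 - (2)·0.2000 - (-1)·0.7500) / (7) = 0.3357
Residual b − A·x = (-0.7862, -1.2781, 0.2500); ∞-norm = 1.2781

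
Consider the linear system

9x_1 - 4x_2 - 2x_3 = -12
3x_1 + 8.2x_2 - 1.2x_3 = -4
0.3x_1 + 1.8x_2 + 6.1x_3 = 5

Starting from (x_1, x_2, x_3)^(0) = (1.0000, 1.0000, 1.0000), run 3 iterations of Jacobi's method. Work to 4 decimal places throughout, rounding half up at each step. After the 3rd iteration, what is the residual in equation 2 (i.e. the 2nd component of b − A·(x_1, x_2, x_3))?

-1.2378

Iteration 1:
  x_1 = (-12 - (-4)·1.0000 - (-2)·1.0000) / (9) = -0.6667
  x_2 = (-4 - (3)·1.0000 - (-1.2)·1.0000) / (8.2) = -0.7073
  x_3 = (5 - (0.3)·1.0000 - (1.8)·1.0000) / (6.1) = 0.4754
Iteration 2:
  x_1 = (-12 - (-4)·-0.7073 - (-2)·0.4754) / (9) = -1.5420
  x_2 = (-4 - (3)·-0.6667 - (-1.2)·0.4754) / (8.2) = -0.1743
  x_3 = (5 - (0.3)·-0.6667 - (1.8)·-0.7073) / (6.1) = 1.0612
Iteration 3:
  x_1 = (-12 - (-4)·-0.1743 - (-2)·1.0612) / (9) = -1.1750
  x_2 = (-4 - (3)·-1.5420 - (-1.2)·1.0612) / (8.2) = 0.2316
  x_3 = (5 - (0.3)·-1.5420 - (1.8)·-0.1743) / (6.1) = 0.9469
Residual b − A·x = (1.3952, -1.2378, -0.8405)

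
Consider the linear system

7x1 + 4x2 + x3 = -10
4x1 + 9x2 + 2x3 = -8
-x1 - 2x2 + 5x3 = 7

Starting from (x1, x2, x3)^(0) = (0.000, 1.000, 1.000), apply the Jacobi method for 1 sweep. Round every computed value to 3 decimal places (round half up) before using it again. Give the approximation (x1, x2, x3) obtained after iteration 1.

(-2.143, -1.111, 1.800)

Iteration 1:
  x1 = (-10 - (4)·1.000 - (1)·1.000) / (7) = -2.143
  x2 = (-8 - (4)·0.000 - (2)·1.000) / (9) = -1.111
  x3 = (7 - (-1)·0.000 - (-2)·1.000) / (5) = 1.800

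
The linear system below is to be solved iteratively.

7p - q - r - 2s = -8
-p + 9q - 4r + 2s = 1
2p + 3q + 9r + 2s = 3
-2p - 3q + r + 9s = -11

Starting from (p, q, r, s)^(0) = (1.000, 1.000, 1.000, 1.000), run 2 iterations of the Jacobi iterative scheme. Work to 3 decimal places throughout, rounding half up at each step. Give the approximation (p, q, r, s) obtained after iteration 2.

(-1.365, 0.023, 0.485, -1.152)

Iteration 1:
  p = (-8 - (-1)·1.000 - (-1)·1.000 - (-2)·1.000) / (7) = -0.571
  q = (1 - (-1)·1.000 - (-4)·1.000 - (2)·1.000) / (9) = 0.444
  r = (3 - (2)·1.000 - (3)·1.000 - (2)·1.000) / (9) = -0.444
  s = (-11 - (-2)·1.000 - (-3)·1.000 - (1)·1.000) / (9) = -0.778
Iteration 2:
  p = (-8 - (-1)·0.444 - (-1)·-0.444 - (-2)·-0.778) / (7) = -1.365
  q = (1 - (-1)·-0.571 - (-4)·-0.444 - (2)·-0.778) / (9) = 0.023
  r = (3 - (2)·-0.571 - (3)·0.444 - (2)·-0.778) / (9) = 0.485
  s = (-11 - (-2)·-0.571 - (-3)·0.444 - (1)·-0.444) / (9) = -1.152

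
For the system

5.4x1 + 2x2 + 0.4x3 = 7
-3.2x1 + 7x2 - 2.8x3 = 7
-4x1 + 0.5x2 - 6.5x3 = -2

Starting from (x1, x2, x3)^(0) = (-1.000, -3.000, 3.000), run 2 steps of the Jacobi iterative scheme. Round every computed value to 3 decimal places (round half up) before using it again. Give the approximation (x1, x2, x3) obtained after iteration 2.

Iteration 1:
  x1 = (7 - (2)·-3.000 - (0.4)·3.000) / (5.4) = 2.185
  x2 = (7 - (-3.2)·-1.000 - (-2.8)·3.000) / (7) = 1.743
  x3 = (-2 - (-4)·-1.000 - (0.5)·-3.000) / (-6.5) = 0.692
Iteration 2:
  x1 = (7 - (2)·1.743 - (0.4)·0.692) / (5.4) = 0.599
  x2 = (7 - (-3.2)·2.185 - (-2.8)·0.692) / (7) = 2.276
  x3 = (-2 - (-4)·2.185 - (0.5)·1.743) / (-6.5) = -0.903

(0.599, 2.276, -0.903)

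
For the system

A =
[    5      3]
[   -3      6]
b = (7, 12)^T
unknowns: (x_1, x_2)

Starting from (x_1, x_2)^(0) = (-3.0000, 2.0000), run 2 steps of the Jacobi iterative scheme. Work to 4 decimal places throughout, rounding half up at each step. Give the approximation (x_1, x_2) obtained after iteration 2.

(1.1000, 2.1000)

Iteration 1:
  x_1 = (7 - (3)·2.0000) / (5) = 0.2000
  x_2 = (12 - (-3)·-3.0000) / (6) = 0.5000
Iteration 2:
  x_1 = (7 - (3)·0.5000) / (5) = 1.1000
  x_2 = (12 - (-3)·0.2000) / (6) = 2.1000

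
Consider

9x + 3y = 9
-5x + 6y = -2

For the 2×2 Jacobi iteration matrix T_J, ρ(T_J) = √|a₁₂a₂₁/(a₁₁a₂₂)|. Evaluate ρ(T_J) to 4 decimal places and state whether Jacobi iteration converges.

a₁₂a₂₁/(a₁₁a₂₂) = (3)·(-5) / ((9)·(6)) = -0.277778
ρ = √|-0.277778| = √0.277778 = 0.5270
ρ < 1, so Jacobi converges

0.5270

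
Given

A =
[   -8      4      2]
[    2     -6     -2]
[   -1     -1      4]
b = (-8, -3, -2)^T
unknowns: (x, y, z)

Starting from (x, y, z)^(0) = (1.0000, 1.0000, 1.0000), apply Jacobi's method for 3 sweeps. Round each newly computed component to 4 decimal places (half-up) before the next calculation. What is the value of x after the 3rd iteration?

Iteration 1:
  x = (-8 - (4)·1.0000 - (2)·1.0000) / (-8) = 1.7500
  y = (-3 - (2)·1.0000 - (-2)·1.0000) / (-6) = 0.5000
  z = (-2 - (-1)·1.0000 - (-1)·1.0000) / (4) = 0.0000
Iteration 2:
  x = (-8 - (4)·0.5000 - (2)·0.0000) / (-8) = 1.2500
  y = (-3 - (2)·1.7500 - (-2)·0.0000) / (-6) = 1.0833
  z = (-2 - (-1)·1.7500 - (-1)·0.5000) / (4) = 0.0625
Iteration 3:
  x = (-8 - (4)·1.0833 - (2)·0.0625) / (-8) = 1.5573
  y = (-3 - (2)·1.2500 - (-2)·0.0625) / (-6) = 0.8958
  z = (-2 - (-1)·1.2500 - (-1)·1.0833) / (4) = 0.0833

1.5573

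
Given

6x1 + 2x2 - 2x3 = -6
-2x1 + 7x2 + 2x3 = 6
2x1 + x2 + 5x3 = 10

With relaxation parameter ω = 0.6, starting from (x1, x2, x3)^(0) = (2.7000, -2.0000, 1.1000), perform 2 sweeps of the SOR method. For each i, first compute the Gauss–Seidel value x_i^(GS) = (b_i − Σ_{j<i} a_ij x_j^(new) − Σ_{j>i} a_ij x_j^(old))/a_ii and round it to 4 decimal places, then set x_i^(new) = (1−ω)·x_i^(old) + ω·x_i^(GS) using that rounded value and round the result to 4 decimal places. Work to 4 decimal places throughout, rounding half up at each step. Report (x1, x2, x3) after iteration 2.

Iteration 1:
  x1: GS value = (-6 - (2)·-2.0000 - (-2)·1.1000) / (6) = 0.0333;  x1 ← (1−ω)·2.7000 + ω·0.0333 = 1.1000
  x2: GS value = (6 - (-2)·1.1000 - (2)·1.1000) / (7) = 0.8571;  x2 ← (1−ω)·-2.0000 + ω·0.8571 = -0.2857
  x3: GS value = (10 - (2)·1.1000 - (1)·-0.2857) / (5) = 1.6171;  x3 ← (1−ω)·1.1000 + ω·1.6171 = 1.4103
Iteration 2:
  x1: GS value = (-6 - (2)·-0.2857 - (-2)·1.4103) / (6) = -0.4347;  x1 ← (1−ω)·1.1000 + ω·-0.4347 = 0.1792
  x2: GS value = (6 - (-2)·0.1792 - (2)·1.4103) / (7) = 0.5054;  x2 ← (1−ω)·-0.2857 + ω·0.5054 = 0.1890
  x3: GS value = (10 - (2)·0.1792 - (1)·0.1890) / (5) = 1.8905;  x3 ← (1−ω)·1.4103 + ω·1.8905 = 1.6984

(0.1792, 0.1890, 1.6984)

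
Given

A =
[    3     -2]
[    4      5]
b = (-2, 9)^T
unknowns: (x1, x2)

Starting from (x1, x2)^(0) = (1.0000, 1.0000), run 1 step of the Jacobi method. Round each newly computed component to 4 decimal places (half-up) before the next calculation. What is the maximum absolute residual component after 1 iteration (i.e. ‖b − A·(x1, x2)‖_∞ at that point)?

Iteration 1:
  x1 = (-2 - (-2)·1.0000) / (3) = 0.0000
  x2 = (9 - (4)·1.0000) / (5) = 1.0000
Residual b − A·x = (0.0000, 4.0000); ∞-norm = 4.0000

4.0000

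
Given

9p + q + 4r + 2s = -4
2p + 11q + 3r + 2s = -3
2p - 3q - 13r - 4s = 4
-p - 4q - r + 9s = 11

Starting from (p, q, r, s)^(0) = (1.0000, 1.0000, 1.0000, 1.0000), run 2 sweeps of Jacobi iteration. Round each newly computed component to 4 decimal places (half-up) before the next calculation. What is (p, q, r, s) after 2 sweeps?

Iteration 1:
  p = (-4 - (1)·1.0000 - (4)·1.0000 - (2)·1.0000) / (9) = -1.2222
  q = (-3 - (2)·1.0000 - (3)·1.0000 - (2)·1.0000) / (11) = -0.9091
  r = (4 - (2)·1.0000 - (-3)·1.0000 - (-4)·1.0000) / (-13) = -0.6923
  s = (11 - (-1)·1.0000 - (-4)·1.0000 - (-1)·1.0000) / (9) = 1.8889
Iteration 2:
  p = (-4 - (1)·-0.9091 - (4)·-0.6923 - (2)·1.8889) / (9) = -0.4555
  q = (-3 - (2)·-1.2222 - (3)·-0.6923 - (2)·1.8889) / (11) = -0.2051
  r = (4 - (2)·-1.2222 - (-3)·-0.9091 - (-4)·1.8889) / (-13) = -0.8671
  s = (11 - (-1)·-1.2222 - (-4)·-0.9091 - (-1)·-0.6923) / (9) = 0.6055

(-0.4555, -0.2051, -0.8671, 0.6055)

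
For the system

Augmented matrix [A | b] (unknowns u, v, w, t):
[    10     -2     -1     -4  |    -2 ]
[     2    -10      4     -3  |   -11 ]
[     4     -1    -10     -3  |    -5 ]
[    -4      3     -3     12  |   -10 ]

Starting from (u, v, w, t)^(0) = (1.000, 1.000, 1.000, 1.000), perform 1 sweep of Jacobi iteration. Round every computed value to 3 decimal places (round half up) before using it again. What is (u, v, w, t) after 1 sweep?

Iteration 1:
  u = (-2 - (-2)·1.000 - (-1)·1.000 - (-4)·1.000) / (10) = 0.500
  v = (-11 - (2)·1.000 - (4)·1.000 - (-3)·1.000) / (-10) = 1.400
  w = (-5 - (4)·1.000 - (-1)·1.000 - (-3)·1.000) / (-10) = 0.500
  t = (-10 - (-4)·1.000 - (3)·1.000 - (-3)·1.000) / (12) = -0.500

(0.500, 1.400, 0.500, -0.500)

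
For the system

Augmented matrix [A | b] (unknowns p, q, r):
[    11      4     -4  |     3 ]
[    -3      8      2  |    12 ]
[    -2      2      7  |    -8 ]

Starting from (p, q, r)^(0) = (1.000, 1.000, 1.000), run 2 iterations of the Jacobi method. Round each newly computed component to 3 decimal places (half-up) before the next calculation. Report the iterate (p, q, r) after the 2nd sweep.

Iteration 1:
  p = (3 - (4)·1.000 - (-4)·1.000) / (11) = 0.273
  q = (12 - (-3)·1.000 - (2)·1.000) / (8) = 1.625
  r = (-8 - (-2)·1.000 - (2)·1.000) / (7) = -1.143
Iteration 2:
  p = (3 - (4)·1.625 - (-4)·-1.143) / (11) = -0.734
  q = (12 - (-3)·0.273 - (2)·-1.143) / (8) = 1.888
  r = (-8 - (-2)·0.273 - (2)·1.625) / (7) = -1.529

(-0.734, 1.888, -1.529)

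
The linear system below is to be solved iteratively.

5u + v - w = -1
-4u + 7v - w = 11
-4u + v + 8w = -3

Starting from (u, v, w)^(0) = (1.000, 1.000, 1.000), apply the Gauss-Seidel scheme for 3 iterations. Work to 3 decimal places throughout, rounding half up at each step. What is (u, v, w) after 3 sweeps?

Iteration 1:
  u = (-1 - (1)·1.000 - (-1)·1.000) / (5) = -0.200
  v = (11 - (-4)·-0.200 - (-1)·1.000) / (7) = 1.600
  w = (-3 - (-4)·-0.200 - (1)·1.600) / (8) = -0.675
Iteration 2:
  u = (-1 - (1)·1.600 - (-1)·-0.675) / (5) = -0.655
  v = (11 - (-4)·-0.655 - (-1)·-0.675) / (7) = 1.101
  w = (-3 - (-4)·-0.655 - (1)·1.101) / (8) = -0.840
Iteration 3:
  u = (-1 - (1)·1.101 - (-1)·-0.840) / (5) = -0.588
  v = (11 - (-4)·-0.588 - (-1)·-0.840) / (7) = 1.115
  w = (-3 - (-4)·-0.588 - (1)·1.115) / (8) = -0.808

(-0.588, 1.115, -0.808)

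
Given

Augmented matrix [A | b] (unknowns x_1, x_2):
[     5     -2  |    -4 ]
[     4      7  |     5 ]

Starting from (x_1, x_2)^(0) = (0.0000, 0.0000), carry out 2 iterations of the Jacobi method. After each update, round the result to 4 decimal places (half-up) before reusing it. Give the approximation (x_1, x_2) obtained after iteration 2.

(-0.5143, 1.1714)

Iteration 1:
  x_1 = (-4 - (-2)·0.0000) / (5) = -0.8000
  x_2 = (5 - (4)·0.0000) / (7) = 0.7143
Iteration 2:
  x_1 = (-4 - (-2)·0.7143) / (5) = -0.5143
  x_2 = (5 - (4)·-0.8000) / (7) = 1.1714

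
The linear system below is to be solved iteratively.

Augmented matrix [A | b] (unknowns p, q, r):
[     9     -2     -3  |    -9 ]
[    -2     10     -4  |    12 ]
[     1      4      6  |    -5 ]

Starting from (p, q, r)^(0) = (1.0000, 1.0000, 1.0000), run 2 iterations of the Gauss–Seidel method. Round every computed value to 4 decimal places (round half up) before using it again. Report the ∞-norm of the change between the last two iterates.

1.2684

Iteration 1:
  p = (-9 - (-2)·1.0000 - (-3)·1.0000) / (9) = -0.4444
  q = (12 - (-2)·-0.4444 - (-4)·1.0000) / (10) = 1.5111
  r = (-5 - (1)·-0.4444 - (4)·1.5111) / (6) = -1.7667
Iteration 2:
  p = (-9 - (-2)·1.5111 - (-3)·-1.7667) / (9) = -1.2531
  q = (12 - (-2)·-1.2531 - (-4)·-1.7667) / (10) = 0.2427
  r = (-5 - (1)·-1.2531 - (4)·0.2427) / (6) = -0.7863
Change: (-0.8087, -1.2684, 0.9804) → max |·| = 1.2684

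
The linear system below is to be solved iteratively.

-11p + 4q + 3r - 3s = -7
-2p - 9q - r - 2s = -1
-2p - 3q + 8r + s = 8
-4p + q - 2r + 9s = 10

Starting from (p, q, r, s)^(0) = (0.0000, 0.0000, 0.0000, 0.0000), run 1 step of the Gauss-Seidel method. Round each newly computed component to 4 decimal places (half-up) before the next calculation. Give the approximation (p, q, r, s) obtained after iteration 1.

Iteration 1:
  p = (-7 - (4)·0.0000 - (3)·0.0000 - (-3)·0.0000) / (-11) = 0.6364
  q = (-1 - (-2)·0.6364 - (-1)·0.0000 - (-2)·0.0000) / (-9) = -0.0303
  r = (8 - (-2)·0.6364 - (-3)·-0.0303 - (1)·0.0000) / (8) = 1.1477
  s = (10 - (-4)·0.6364 - (1)·-0.0303 - (-2)·1.1477) / (9) = 1.6524

(0.6364, -0.0303, 1.1477, 1.6524)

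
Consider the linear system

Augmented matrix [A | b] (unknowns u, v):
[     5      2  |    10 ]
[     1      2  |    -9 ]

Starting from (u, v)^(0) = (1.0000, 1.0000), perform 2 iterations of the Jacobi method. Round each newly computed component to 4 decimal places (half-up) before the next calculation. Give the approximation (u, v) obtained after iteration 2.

Iteration 1:
  u = (10 - (2)·1.0000) / (5) = 1.6000
  v = (-9 - (1)·1.0000) / (2) = -5.0000
Iteration 2:
  u = (10 - (2)·-5.0000) / (5) = 4.0000
  v = (-9 - (1)·1.6000) / (2) = -5.3000

(4.0000, -5.3000)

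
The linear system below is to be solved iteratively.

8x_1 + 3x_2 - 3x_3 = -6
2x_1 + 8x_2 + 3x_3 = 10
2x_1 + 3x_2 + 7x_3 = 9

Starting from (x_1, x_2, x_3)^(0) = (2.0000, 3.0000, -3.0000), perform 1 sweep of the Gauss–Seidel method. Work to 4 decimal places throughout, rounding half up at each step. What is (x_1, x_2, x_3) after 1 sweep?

(-3.0000, 3.1250, 0.8036)

Iteration 1:
  x_1 = (-6 - (3)·3.0000 - (-3)·-3.0000) / (8) = -3.0000
  x_2 = (10 - (2)·-3.0000 - (3)·-3.0000) / (8) = 3.1250
  x_3 = (9 - (2)·-3.0000 - (3)·3.1250) / (7) = 0.8036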